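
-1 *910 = -910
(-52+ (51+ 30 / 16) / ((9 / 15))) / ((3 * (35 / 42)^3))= 2601 / 125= 20.81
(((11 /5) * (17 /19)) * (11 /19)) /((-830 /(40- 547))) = 1042899 /1498150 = 0.70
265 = 265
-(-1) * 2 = 2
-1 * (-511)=511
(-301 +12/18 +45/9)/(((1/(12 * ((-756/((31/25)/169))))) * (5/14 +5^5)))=10565231040/90427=116837.13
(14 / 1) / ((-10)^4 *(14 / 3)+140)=3 / 10030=0.00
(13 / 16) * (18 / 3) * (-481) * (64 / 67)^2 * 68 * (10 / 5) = -1306226688 / 4489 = -290983.89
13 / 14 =0.93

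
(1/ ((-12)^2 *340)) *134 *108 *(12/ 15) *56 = 5628/ 425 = 13.24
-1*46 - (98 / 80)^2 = -76001 / 1600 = -47.50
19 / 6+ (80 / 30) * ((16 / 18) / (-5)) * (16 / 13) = 9067 / 3510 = 2.58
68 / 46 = 34 / 23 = 1.48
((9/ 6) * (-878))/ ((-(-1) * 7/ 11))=-14487/ 7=-2069.57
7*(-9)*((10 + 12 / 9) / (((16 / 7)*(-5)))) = 2499 / 40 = 62.48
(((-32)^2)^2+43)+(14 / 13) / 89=1048619.01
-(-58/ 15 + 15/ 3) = -17/ 15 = -1.13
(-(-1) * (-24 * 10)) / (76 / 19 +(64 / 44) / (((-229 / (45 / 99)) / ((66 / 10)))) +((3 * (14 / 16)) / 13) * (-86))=31437120 / 1753201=17.93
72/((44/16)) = 288/11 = 26.18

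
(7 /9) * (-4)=-28 /9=-3.11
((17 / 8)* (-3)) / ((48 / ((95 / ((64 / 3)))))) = -4845 / 8192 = -0.59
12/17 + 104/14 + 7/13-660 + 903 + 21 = 421825/1547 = 272.67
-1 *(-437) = 437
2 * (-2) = -4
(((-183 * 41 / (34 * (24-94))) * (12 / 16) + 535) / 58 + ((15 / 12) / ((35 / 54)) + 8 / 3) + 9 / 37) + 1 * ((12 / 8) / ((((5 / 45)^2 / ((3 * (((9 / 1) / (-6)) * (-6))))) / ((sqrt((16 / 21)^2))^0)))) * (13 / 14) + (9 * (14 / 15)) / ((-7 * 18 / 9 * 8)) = 26794192841 / 8755680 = 3060.21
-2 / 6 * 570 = -190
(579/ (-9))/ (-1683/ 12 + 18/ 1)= 772/ 1467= 0.53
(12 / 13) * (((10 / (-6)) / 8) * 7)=-35 / 26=-1.35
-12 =-12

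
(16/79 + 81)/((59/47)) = 301505/4661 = 64.69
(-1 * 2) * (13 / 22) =-13 / 11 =-1.18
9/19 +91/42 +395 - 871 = -53963/114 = -473.36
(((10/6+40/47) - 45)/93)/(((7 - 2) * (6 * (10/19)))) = -0.03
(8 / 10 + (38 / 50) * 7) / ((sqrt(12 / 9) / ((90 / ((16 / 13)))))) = 17901 * sqrt(3) / 80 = 387.57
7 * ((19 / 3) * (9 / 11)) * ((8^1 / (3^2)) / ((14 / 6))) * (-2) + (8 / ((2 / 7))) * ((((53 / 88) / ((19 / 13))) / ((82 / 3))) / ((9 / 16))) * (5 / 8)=-1396781 / 51414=-27.17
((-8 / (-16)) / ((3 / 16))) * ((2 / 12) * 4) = 1.78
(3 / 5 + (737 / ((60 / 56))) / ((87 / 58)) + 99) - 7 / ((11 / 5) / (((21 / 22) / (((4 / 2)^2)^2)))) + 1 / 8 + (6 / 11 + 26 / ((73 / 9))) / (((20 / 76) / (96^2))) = 1677944098537 / 12719520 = 131918.82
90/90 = 1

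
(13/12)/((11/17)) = 221/132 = 1.67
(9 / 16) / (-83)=-9 / 1328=-0.01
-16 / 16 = -1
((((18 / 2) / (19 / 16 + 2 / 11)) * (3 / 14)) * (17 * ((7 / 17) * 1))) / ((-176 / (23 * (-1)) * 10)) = 621 / 4820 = 0.13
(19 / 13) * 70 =1330 / 13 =102.31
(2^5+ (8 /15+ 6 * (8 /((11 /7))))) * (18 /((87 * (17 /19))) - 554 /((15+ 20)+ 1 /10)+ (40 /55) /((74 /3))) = -11378486945008 /11620702665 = -979.16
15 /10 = 3 /2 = 1.50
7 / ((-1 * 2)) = -7 / 2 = -3.50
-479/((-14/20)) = 4790/7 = 684.29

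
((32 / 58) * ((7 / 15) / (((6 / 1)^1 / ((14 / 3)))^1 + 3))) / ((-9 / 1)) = -392 / 58725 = -0.01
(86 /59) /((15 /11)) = 946 /885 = 1.07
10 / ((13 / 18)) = 180 / 13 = 13.85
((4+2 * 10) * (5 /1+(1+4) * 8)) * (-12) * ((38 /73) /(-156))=41040 /949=43.25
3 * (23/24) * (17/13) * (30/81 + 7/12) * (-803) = -32339219/11232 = -2879.20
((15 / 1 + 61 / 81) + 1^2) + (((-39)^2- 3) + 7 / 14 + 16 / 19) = 4728101 / 3078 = 1536.10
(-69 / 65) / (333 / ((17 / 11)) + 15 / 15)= -51 / 10400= -0.00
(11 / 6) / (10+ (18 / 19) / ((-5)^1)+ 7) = 1045 / 9582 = 0.11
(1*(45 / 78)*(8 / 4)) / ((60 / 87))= 1.67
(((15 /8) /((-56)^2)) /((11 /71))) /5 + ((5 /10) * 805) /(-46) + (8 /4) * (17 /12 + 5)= 3381247 /827904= 4.08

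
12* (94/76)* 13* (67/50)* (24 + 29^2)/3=7082101/95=74548.43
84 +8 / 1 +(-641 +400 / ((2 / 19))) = 3251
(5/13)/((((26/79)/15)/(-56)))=-165900/169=-981.66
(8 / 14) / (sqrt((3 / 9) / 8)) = 8 * sqrt(6) / 7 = 2.80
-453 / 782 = -0.58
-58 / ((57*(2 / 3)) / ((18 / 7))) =-522 / 133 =-3.92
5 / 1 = 5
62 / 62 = 1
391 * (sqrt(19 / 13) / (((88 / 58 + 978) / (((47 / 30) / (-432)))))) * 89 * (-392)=332017259 * sqrt(247) / 85461480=61.06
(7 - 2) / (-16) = -5 / 16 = -0.31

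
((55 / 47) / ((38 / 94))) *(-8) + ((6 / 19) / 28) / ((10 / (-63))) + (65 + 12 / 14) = 42.63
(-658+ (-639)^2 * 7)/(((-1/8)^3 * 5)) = -1463085568/5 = -292617113.60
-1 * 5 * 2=-10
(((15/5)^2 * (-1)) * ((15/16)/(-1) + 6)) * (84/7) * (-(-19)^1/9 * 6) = -13851/2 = -6925.50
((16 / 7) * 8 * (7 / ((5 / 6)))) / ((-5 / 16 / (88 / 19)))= -1081344 / 475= -2276.51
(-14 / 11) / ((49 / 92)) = -184 / 77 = -2.39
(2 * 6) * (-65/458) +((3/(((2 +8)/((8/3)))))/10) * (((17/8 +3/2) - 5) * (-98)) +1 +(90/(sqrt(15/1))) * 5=115381/11450 +30 * sqrt(15)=126.27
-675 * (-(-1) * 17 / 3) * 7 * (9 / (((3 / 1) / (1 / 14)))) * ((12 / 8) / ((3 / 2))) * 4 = -22950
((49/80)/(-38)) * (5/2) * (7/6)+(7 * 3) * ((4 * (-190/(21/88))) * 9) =-4391608663/7296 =-601920.05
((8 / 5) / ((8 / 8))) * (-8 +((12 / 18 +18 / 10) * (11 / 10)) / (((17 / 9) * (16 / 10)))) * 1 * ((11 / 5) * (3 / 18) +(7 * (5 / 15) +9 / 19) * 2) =-32927531 / 484500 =-67.96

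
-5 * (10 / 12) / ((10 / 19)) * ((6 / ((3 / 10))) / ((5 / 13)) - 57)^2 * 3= -2375 / 4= -593.75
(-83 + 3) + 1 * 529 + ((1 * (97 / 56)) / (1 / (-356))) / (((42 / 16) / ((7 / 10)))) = 29879 / 105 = 284.56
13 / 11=1.18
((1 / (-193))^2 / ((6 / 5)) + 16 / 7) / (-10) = -3575939 / 15644580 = -0.23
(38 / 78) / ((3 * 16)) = 0.01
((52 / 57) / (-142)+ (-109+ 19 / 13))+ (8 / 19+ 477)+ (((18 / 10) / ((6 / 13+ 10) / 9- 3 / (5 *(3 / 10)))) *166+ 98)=1432632296 / 12889695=111.15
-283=-283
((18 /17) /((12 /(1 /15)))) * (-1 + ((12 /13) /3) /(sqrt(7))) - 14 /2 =-1191 /170 + 2 * sqrt(7) /7735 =-7.01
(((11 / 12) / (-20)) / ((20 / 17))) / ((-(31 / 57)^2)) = 202521 / 1537600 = 0.13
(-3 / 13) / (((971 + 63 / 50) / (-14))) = 2100 / 631969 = 0.00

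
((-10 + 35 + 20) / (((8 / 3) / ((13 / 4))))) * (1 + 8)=15795 / 32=493.59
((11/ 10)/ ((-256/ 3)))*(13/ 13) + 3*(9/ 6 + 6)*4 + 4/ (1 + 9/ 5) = 1638169/ 17920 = 91.42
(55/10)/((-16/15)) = -5.16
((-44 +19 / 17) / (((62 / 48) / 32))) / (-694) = 279936 / 182869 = 1.53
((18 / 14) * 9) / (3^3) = 3 / 7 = 0.43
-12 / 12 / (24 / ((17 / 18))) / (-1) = 17 / 432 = 0.04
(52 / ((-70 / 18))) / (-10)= 234 / 175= 1.34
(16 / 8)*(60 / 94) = 60 / 47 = 1.28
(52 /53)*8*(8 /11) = 3328 /583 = 5.71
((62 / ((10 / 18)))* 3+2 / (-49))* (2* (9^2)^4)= 7061039739072 / 245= 28820570363.56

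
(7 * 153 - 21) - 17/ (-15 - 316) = 347567/ 331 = 1050.05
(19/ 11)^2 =361/ 121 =2.98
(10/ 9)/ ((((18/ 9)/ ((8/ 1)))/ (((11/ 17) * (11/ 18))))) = 2420/ 1377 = 1.76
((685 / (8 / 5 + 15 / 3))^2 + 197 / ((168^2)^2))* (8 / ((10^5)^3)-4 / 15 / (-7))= 9438936925309591267663405507 / 23001656832000000000000000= 410.36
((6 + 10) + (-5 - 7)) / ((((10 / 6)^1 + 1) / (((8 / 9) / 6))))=2 / 9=0.22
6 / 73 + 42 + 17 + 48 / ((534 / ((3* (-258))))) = -68159 / 6497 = -10.49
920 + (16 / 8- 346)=576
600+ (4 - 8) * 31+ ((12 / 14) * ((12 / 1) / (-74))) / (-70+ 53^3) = 18345522152 / 38541013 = 476.00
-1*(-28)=28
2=2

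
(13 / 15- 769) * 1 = -11522 / 15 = -768.13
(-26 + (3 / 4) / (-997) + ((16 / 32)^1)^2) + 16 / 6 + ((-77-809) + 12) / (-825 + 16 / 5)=-541266361 / 24580038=-22.02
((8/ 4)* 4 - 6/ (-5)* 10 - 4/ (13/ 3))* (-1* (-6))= 1488/ 13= 114.46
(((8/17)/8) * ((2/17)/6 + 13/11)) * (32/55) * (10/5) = 43136/524535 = 0.08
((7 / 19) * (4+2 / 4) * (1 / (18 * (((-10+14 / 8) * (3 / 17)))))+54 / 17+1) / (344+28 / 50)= 1644100 / 137724939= 0.01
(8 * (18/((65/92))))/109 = 1.87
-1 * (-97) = 97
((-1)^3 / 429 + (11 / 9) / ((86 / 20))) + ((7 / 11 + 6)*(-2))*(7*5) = -25692809 / 55341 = -464.26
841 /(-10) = -841 /10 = -84.10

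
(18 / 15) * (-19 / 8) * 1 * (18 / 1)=-513 / 10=-51.30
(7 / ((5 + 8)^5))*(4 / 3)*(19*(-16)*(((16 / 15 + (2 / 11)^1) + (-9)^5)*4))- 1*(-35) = 338158195417 / 183790035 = 1839.92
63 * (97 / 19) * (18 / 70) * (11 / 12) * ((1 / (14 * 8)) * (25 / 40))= 28809 / 68096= 0.42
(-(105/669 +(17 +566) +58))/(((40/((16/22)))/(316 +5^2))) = -4432318/1115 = -3975.17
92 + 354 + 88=534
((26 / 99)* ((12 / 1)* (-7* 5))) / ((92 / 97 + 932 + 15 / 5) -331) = -8827 / 48411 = -0.18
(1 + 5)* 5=30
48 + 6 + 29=83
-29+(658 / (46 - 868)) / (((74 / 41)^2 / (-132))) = 644502 / 187553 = 3.44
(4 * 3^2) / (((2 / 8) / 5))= 720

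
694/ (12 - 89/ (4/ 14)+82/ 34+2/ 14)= -165172/ 70673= -2.34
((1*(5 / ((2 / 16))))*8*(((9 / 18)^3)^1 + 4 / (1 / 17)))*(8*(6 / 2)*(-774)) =-404956800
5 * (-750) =-3750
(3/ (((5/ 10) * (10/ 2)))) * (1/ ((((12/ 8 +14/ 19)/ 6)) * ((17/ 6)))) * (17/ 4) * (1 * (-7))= -14364/ 425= -33.80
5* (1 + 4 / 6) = 25 / 3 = 8.33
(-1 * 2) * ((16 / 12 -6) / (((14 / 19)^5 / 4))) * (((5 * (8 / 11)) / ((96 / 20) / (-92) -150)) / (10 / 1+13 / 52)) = -2847513850 / 7007128821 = -0.41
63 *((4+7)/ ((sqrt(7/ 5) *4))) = 99 *sqrt(35)/ 4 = 146.42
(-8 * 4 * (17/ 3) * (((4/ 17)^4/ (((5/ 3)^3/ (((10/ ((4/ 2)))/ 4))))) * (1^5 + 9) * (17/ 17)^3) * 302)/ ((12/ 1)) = -927744/ 24565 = -37.77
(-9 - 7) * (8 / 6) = -64 / 3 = -21.33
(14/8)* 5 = 35/4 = 8.75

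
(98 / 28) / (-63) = -0.06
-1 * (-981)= 981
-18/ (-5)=18/ 5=3.60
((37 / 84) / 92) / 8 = 37 / 61824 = 0.00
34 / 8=17 / 4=4.25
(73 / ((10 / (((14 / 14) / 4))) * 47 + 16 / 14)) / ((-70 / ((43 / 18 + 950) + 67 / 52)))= -32581433 / 61626240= -0.53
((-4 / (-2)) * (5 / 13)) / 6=5 / 39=0.13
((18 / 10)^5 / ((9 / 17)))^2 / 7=181.99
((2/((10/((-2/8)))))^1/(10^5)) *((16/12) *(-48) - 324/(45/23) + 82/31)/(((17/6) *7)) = 52767/9222500000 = 0.00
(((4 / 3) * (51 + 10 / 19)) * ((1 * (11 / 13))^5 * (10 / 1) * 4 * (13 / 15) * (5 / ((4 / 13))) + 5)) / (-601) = -6435808940 / 225787887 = -28.50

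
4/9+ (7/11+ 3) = 404/99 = 4.08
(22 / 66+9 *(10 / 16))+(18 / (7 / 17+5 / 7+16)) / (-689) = 100373309 / 16850184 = 5.96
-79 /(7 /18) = -1422 /7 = -203.14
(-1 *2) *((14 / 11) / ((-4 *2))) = 7 / 22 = 0.32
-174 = -174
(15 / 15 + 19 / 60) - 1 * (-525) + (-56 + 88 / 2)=514.32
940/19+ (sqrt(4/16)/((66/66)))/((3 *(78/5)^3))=2676475655/54098928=49.47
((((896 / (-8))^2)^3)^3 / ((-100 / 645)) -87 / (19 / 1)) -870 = -4712026540899406775909445297461658731661 / 95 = -49600279377888492377994160000000000000.00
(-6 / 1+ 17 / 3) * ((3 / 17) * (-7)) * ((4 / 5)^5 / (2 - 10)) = -896 / 53125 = -0.02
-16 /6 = -8 /3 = -2.67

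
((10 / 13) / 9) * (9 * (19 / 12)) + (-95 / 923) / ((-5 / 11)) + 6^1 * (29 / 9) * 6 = 650407 / 5538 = 117.44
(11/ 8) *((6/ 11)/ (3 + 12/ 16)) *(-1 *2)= -2/ 5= -0.40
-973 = -973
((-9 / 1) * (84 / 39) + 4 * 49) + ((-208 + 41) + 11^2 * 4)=6417 / 13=493.62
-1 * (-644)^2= -414736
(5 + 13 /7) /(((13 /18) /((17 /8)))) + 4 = 2200 /91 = 24.18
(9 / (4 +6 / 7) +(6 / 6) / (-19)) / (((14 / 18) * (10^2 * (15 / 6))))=10467 / 1130500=0.01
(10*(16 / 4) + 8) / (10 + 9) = 48 / 19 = 2.53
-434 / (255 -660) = 434 / 405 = 1.07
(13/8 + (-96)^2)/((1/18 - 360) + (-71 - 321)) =-663669/54140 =-12.26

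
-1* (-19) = 19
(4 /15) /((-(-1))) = 4 /15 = 0.27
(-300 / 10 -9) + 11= -28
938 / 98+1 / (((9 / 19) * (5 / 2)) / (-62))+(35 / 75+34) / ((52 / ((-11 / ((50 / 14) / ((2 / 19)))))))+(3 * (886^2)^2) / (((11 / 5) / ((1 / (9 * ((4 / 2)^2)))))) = 998852029635888671 / 42792750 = 23341618139.43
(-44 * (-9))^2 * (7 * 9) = 9879408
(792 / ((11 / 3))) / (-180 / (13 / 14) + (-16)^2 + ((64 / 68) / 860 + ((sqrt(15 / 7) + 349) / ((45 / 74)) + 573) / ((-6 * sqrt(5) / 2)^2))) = 49072124625184042200 / 19910974008204426283- 2923021144508400 * sqrt(105) / 19910974008204426283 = 2.46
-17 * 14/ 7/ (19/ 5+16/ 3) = -510/ 137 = -3.72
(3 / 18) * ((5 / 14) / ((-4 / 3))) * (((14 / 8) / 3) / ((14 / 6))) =-5 / 448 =-0.01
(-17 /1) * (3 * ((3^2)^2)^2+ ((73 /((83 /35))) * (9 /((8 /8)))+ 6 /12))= -56328667 /166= -339329.32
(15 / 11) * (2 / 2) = 1.36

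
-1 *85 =-85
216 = 216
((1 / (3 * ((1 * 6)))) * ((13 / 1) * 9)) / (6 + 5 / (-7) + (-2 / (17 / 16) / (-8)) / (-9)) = 13923 / 11266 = 1.24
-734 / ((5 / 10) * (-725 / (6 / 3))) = 2936 / 725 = 4.05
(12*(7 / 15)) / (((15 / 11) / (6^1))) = 24.64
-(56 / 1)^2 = -3136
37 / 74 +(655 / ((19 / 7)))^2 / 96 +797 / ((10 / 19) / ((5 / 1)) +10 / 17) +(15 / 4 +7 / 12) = 35593823 / 20216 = 1760.68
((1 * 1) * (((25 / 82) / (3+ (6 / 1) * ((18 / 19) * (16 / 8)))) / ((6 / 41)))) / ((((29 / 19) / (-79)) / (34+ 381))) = -295884625 / 95004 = -3114.44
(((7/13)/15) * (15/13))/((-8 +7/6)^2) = 252/284089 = 0.00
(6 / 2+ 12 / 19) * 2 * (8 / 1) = 1104 / 19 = 58.11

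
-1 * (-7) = 7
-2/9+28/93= 22/279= 0.08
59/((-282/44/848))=-7806.41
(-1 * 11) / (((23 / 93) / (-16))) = 16368 / 23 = 711.65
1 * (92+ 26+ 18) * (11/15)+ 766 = 12986/15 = 865.73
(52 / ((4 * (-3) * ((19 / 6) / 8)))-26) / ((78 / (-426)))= 3834 / 19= 201.79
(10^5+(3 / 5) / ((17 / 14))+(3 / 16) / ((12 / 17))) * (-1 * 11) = -5984045463 / 5440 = -1100008.36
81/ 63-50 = -341/ 7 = -48.71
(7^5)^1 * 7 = 117649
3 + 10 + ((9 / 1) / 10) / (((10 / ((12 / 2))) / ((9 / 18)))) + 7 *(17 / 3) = 15881 / 300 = 52.94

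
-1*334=-334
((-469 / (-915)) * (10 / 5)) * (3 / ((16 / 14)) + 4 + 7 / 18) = 47369 / 6588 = 7.19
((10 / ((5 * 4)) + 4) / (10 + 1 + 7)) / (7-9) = -1 / 8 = -0.12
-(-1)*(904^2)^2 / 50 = 333920995328 / 25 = 13356839813.12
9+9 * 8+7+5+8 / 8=94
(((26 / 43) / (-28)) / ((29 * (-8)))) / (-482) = -13 / 67318048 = -0.00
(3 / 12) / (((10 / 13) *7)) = 13 / 280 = 0.05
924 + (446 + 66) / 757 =699980 / 757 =924.68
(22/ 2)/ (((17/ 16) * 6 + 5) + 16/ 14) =616/ 701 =0.88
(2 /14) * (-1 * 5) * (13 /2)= -65 /14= -4.64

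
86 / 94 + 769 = 769.91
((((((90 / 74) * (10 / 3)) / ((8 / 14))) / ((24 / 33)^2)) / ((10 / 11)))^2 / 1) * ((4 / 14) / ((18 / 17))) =5270393975 / 89718784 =58.74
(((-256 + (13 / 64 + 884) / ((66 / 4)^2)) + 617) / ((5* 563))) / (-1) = -2115551 / 16349520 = -0.13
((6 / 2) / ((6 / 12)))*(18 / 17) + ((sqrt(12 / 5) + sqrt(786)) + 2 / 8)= 2*sqrt(15) / 5 + 449 / 68 + sqrt(786)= 36.19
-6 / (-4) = 3 / 2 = 1.50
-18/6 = -3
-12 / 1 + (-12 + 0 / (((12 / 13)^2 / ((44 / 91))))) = -24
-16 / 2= -8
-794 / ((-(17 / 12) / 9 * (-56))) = -90.08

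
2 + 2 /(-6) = 5 /3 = 1.67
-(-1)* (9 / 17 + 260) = 4429 / 17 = 260.53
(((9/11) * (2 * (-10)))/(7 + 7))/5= -18/77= -0.23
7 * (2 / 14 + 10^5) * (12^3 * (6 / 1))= 7257610368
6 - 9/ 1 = -3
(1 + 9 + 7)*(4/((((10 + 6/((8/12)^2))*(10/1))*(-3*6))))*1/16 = -17/16920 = -0.00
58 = 58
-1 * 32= -32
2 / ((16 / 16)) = 2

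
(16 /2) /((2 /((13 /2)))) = 26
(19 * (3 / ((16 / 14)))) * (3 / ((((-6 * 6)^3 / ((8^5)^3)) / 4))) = -36558761623552 / 81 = -451342736093.23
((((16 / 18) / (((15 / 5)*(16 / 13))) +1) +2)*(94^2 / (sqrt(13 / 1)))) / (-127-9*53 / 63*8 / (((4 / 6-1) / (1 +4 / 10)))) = 552250*sqrt(13) / 31941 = 62.34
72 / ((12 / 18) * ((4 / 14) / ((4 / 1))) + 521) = 756 / 5471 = 0.14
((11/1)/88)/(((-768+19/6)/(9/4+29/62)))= -1011/2276144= -0.00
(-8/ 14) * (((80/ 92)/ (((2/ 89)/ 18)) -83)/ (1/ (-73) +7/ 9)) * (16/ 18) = -16481648/ 40411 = -407.85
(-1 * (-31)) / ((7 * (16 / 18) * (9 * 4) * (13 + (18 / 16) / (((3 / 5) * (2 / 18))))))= 31 / 6692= 0.00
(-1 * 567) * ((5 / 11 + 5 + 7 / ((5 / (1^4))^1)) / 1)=-213759 / 55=-3886.53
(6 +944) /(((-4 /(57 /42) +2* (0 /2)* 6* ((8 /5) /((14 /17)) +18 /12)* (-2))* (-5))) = 1805 /28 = 64.46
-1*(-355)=355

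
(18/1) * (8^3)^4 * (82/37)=101429947662336/37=2741349936819.89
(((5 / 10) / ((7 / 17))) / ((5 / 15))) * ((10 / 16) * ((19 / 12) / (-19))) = -85 / 448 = -0.19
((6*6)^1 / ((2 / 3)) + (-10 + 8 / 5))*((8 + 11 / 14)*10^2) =280440 / 7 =40062.86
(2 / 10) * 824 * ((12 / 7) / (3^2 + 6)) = 18.83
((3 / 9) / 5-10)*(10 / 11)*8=-2384 / 33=-72.24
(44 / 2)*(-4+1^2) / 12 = -11 / 2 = -5.50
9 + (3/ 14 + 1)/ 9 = 1151/ 126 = 9.13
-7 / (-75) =7 / 75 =0.09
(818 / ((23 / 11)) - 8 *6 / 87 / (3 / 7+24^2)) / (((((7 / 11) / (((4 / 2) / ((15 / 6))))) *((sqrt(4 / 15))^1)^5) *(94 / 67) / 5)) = 47730.59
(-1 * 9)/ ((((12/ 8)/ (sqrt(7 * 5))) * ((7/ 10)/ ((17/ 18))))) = -170 * sqrt(35)/ 21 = -47.89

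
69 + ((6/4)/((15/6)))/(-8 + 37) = 10008/145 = 69.02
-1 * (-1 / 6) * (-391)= -391 / 6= -65.17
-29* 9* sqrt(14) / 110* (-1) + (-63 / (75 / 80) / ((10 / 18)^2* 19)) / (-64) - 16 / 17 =-123083 / 161500 + 261* sqrt(14) / 110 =8.12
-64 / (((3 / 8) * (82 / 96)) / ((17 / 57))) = -139264 / 2337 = -59.59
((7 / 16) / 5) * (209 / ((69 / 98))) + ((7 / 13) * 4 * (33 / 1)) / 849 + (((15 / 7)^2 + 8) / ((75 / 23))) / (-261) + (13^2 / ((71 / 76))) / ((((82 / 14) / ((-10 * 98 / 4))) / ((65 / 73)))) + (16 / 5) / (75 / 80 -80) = -2037354773783396774719 / 303552076427079480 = -6711.71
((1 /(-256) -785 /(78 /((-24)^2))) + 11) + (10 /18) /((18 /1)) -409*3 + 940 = -1637058461 /269568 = -6072.90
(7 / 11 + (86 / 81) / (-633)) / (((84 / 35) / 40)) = 17898250 / 1692009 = 10.58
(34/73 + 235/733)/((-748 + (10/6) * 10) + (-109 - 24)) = -126231/138748837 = -0.00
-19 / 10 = -1.90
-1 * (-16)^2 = -256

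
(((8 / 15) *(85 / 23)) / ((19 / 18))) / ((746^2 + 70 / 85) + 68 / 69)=20808 / 6201556205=0.00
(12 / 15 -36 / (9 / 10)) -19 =-291 / 5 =-58.20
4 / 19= 0.21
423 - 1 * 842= -419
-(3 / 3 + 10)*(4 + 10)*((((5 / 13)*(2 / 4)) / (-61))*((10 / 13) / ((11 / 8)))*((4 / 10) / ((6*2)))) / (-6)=-140 / 92781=-0.00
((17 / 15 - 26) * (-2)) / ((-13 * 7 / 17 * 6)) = -6341 / 4095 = -1.55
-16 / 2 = -8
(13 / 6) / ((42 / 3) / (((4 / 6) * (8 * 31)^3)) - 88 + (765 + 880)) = 99144448 / 71246725695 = 0.00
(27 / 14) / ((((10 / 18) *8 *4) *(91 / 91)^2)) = 243 / 2240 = 0.11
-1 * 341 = -341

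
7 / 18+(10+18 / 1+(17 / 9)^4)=539561 / 13122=41.12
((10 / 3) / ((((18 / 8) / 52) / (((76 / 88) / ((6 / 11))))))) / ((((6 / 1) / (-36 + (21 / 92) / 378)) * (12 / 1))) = -73624525 / 1207224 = -60.99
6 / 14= 3 / 7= 0.43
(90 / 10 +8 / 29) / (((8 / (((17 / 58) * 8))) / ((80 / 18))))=91460 / 7569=12.08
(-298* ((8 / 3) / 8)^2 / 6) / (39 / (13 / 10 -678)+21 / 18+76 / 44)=-22182226 / 11400813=-1.95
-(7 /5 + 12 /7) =-109 /35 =-3.11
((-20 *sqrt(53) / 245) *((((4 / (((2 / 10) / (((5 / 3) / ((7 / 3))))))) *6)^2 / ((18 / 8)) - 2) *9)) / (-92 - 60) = 114.83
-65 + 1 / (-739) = -48036 / 739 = -65.00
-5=-5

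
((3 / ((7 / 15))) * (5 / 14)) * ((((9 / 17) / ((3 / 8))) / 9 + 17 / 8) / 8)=1425 / 2176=0.65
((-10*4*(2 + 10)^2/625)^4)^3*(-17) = -92870689613638984153638441117057810432/14551915228366851806640625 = -6382025194360.74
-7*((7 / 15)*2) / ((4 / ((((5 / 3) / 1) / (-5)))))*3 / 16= 49 / 480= 0.10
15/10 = 3/2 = 1.50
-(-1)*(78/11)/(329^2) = 0.00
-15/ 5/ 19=-3/ 19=-0.16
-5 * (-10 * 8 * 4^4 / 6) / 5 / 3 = 10240 / 9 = 1137.78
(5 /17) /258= 0.00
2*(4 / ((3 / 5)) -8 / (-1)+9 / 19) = 1726 / 57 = 30.28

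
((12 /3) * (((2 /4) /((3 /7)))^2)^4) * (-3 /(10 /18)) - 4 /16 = -5784241 /77760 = -74.39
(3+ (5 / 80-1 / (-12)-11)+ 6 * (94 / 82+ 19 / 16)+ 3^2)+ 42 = 112469 / 1968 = 57.15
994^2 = 988036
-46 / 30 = -1.53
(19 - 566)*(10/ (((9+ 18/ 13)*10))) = -7111/ 135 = -52.67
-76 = -76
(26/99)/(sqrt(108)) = 0.03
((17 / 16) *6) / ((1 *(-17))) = -3 / 8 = -0.38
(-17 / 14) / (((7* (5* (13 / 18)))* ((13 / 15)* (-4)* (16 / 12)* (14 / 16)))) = 1377 / 115934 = 0.01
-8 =-8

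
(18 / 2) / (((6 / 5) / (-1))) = -15 / 2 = -7.50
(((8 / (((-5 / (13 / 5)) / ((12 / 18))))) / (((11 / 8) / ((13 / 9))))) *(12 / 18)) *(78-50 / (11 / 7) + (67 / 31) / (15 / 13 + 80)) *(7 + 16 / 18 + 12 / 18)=-5034460657408 / 6556534875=-767.85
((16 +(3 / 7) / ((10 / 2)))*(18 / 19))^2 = 102697956 / 442225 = 232.23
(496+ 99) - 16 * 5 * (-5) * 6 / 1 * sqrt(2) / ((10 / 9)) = 595+ 2160 * sqrt(2) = 3649.70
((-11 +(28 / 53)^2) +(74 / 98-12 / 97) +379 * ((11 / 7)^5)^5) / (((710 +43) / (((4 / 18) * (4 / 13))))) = 89509608227741985141585993586323352 / 32192545024492132391097718724811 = 2780.45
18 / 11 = 1.64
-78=-78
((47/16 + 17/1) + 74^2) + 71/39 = 3430601/624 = 5497.76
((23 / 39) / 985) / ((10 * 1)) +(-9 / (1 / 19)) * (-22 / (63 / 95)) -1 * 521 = 13853601611 / 2689050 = 5151.86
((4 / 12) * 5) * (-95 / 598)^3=-4286875 / 641541576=-0.01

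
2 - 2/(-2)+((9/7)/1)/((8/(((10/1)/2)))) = 213/56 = 3.80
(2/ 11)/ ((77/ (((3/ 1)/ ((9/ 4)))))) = 8/ 2541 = 0.00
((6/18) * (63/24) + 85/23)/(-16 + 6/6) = -841/2760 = -0.30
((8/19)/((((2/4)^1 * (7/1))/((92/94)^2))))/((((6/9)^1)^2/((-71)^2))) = 384003216/293797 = 1307.04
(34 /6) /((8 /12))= 17 /2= 8.50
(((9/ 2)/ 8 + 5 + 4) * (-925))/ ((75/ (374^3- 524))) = -24678704925/ 4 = -6169676231.25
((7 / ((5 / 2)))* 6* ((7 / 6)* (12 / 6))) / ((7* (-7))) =-4 / 5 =-0.80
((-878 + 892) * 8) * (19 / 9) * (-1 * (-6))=4256 / 3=1418.67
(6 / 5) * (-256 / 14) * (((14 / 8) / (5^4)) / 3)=-64 / 3125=-0.02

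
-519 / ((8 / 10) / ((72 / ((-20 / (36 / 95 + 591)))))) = 262421451 / 190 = 1381165.53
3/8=0.38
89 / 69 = 1.29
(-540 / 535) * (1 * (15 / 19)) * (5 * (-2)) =16200 / 2033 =7.97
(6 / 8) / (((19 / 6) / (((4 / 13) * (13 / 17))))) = 18 / 323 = 0.06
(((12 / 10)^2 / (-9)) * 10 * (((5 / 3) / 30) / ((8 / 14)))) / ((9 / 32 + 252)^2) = -7168 / 2932799805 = -0.00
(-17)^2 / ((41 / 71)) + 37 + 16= 22692 / 41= 553.46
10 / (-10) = -1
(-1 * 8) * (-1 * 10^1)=80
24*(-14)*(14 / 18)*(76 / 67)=-59584 / 201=-296.44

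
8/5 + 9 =53/5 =10.60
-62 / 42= -31 / 21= -1.48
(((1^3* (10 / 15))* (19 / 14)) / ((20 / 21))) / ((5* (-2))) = -19 / 200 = -0.10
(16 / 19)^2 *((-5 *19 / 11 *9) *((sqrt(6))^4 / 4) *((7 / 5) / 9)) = -16128 / 209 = -77.17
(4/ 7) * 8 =32/ 7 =4.57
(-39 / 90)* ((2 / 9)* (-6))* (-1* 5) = -26 / 9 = -2.89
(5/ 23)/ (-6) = -5/ 138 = -0.04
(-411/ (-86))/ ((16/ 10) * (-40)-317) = -137/ 10922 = -0.01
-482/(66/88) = -1928/3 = -642.67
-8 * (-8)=64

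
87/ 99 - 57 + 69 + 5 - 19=-1.12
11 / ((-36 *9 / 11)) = -121 / 324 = -0.37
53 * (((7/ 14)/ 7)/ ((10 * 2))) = 53/ 280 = 0.19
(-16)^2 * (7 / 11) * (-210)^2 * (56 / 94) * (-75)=-165957120000 / 517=-321000232.11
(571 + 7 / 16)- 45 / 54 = 27389 / 48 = 570.60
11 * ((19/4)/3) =209/12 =17.42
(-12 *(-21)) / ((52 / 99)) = 479.77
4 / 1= 4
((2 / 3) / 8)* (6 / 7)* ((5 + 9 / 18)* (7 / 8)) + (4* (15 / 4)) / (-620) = 317 / 992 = 0.32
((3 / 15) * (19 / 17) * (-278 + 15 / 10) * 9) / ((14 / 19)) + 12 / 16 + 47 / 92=-5893573 / 7820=-753.65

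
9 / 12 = 3 / 4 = 0.75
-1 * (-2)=2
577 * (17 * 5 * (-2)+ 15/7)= -677975/7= -96853.57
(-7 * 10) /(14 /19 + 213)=-1330 /4061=-0.33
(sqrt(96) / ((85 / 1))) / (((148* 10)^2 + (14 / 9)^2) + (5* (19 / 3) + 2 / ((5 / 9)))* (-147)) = 324* sqrt(6) / 15045227443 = 0.00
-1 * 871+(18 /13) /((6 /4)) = -11311 /13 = -870.08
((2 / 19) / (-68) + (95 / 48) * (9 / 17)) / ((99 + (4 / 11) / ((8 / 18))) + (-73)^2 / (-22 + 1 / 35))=-0.01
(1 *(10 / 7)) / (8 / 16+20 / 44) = 220 / 147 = 1.50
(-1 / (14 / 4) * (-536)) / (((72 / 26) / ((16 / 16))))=3484 / 63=55.30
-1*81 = -81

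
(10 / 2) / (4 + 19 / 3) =15 / 31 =0.48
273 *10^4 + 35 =2730035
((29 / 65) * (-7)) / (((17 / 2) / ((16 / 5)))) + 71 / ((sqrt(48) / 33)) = 337.01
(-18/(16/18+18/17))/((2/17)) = -23409/298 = -78.55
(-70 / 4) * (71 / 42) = -355 / 12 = -29.58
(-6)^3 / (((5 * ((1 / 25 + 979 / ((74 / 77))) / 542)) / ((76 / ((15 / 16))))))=-3511535616 / 1884649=-1863.23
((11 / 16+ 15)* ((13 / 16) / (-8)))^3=-34741712447 / 8589934592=-4.04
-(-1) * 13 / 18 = 13 / 18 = 0.72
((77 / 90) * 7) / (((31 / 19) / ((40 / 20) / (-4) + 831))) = 17010301 / 5580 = 3048.44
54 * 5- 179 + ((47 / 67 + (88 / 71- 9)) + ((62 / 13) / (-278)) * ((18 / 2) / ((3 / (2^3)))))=718008541 / 8595899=83.53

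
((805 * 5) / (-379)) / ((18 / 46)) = -92575 / 3411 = -27.14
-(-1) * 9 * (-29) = -261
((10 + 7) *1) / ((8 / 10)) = 85 / 4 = 21.25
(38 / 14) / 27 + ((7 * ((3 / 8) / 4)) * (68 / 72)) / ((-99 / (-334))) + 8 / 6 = 234503 / 66528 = 3.52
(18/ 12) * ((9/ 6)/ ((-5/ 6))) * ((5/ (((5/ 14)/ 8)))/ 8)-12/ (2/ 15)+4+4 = -599/ 5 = -119.80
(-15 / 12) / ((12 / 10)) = -25 / 24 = -1.04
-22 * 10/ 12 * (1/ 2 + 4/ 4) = -55/ 2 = -27.50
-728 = -728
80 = 80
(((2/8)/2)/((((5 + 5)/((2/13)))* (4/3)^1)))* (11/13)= 33/27040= 0.00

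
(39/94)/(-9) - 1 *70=-19753/282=-70.05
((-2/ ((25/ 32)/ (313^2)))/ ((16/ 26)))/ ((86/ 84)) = -427928592/ 1075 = -398073.11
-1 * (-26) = 26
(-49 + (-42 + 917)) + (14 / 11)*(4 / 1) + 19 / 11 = 9161 / 11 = 832.82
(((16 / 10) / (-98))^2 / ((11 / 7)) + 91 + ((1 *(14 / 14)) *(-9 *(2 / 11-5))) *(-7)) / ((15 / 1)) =-6682778 / 471625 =-14.17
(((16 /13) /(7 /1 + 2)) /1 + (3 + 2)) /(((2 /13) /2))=601 /9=66.78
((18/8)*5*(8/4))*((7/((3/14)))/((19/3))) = 2205/19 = 116.05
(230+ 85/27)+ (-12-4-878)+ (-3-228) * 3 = -36554/27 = -1353.85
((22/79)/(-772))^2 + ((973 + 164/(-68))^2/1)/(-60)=-4219348813315031/268736486404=-15700.69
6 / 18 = 1 / 3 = 0.33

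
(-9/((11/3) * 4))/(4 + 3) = -27/308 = -0.09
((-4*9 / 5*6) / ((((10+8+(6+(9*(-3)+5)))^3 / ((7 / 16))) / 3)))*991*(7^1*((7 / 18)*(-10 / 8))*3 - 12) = 99830367 / 640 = 155984.95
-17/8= -2.12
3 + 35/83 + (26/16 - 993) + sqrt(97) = -656001/664 + sqrt(97) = -978.10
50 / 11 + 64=754 / 11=68.55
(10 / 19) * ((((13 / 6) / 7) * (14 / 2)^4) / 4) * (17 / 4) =379015 / 912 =415.59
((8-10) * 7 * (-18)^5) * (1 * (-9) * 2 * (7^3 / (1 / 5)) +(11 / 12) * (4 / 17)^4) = -68206040198642304 / 83521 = -816633423913.06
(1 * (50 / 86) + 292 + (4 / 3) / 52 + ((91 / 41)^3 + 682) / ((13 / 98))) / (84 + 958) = 318786213724 / 60217449357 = 5.29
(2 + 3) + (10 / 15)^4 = 421 / 81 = 5.20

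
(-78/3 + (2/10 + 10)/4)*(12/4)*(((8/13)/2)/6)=-469/130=-3.61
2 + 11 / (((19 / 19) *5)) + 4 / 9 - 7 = -106 / 45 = -2.36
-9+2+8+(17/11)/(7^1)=94/77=1.22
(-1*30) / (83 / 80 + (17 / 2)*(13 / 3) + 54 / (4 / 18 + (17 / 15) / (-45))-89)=-957600 / 7115957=-0.13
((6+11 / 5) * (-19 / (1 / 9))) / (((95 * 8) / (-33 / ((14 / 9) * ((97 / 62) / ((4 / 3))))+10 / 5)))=2014371 / 67900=29.67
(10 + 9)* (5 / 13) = 95 / 13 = 7.31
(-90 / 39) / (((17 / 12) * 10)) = -36 / 221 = -0.16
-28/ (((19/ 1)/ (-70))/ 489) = 958440/ 19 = 50444.21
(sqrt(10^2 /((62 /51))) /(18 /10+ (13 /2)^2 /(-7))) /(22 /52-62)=18200 * sqrt(3162) /29431183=0.03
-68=-68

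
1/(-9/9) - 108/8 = -29/2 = -14.50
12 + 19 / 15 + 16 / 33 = 2269 / 165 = 13.75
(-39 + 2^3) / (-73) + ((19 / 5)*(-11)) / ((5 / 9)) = -136538 / 1825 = -74.82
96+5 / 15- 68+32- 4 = 169 / 3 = 56.33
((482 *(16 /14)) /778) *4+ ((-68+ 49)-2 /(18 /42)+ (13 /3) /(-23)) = -3949930 /187887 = -21.02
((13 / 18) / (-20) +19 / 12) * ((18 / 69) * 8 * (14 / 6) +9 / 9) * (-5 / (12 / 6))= -8355 / 368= -22.70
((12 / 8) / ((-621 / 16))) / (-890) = 4 / 92115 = 0.00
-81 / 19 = -4.26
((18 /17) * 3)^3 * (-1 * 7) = -1102248 /4913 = -224.35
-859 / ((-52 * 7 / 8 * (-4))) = -859 / 182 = -4.72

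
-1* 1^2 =-1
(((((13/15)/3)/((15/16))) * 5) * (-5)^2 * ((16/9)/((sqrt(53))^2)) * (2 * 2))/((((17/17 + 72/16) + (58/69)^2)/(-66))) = -1549250560/28190223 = -54.96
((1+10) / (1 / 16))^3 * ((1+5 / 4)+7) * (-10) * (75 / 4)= -9455424000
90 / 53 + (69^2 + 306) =268641 / 53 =5068.70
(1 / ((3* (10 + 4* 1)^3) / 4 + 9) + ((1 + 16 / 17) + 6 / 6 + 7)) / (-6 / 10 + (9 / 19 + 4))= 8296825 / 3232788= 2.57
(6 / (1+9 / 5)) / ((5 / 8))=24 / 7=3.43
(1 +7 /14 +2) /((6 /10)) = 35 /6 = 5.83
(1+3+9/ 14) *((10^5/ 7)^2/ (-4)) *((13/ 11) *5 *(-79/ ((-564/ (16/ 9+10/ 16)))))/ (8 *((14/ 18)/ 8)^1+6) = -2255588867187500/ 32451573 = -69506303.04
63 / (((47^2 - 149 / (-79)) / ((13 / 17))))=21567 / 989740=0.02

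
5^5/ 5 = 625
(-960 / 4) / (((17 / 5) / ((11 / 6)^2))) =-12100 / 51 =-237.25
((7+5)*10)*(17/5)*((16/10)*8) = 5222.40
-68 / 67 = -1.01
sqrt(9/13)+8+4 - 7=3 * sqrt(13)/13+5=5.83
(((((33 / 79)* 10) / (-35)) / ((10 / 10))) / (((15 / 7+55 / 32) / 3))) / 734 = -3168 / 25078945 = -0.00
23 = 23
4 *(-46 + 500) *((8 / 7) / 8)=1816 / 7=259.43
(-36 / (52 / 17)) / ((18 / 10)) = -85 / 13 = -6.54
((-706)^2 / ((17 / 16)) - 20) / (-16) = -1993659 / 68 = -29318.51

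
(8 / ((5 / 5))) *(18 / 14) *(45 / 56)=405 / 49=8.27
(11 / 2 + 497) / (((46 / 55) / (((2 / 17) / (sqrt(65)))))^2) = 0.15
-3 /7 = -0.43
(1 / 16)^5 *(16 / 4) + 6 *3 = 4718593 / 262144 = 18.00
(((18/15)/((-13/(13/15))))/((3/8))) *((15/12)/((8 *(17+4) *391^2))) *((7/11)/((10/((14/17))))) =-7/12864936150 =-0.00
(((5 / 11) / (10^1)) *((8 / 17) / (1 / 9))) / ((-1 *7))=-36 / 1309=-0.03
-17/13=-1.31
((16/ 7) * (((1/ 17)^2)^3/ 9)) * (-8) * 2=-256/ 1520666847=-0.00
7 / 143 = 0.05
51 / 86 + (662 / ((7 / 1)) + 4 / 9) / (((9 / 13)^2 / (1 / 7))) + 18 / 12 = 46715152 / 1536003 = 30.41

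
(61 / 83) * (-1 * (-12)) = 732 / 83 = 8.82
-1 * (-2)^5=32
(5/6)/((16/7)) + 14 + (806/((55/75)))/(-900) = 69397/5280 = 13.14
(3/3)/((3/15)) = 5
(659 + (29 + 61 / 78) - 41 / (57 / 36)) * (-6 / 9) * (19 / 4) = -982399 / 468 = -2099.14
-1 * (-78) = 78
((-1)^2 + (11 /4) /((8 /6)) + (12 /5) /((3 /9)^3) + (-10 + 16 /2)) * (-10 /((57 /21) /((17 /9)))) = -627011 /1368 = -458.34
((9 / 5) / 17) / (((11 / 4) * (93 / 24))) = 288 / 28985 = 0.01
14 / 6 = 7 / 3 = 2.33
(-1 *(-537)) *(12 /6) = 1074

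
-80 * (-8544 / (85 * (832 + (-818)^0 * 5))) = 45568 / 4743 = 9.61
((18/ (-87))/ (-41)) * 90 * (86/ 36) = 1290/ 1189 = 1.08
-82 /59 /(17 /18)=-1476 /1003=-1.47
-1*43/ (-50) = 43/ 50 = 0.86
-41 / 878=-0.05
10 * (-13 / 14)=-65 / 7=-9.29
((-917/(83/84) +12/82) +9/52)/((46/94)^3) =-17044328402379/2153023652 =-7916.46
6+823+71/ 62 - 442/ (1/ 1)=24065/ 62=388.15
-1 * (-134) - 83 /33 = 4339 /33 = 131.48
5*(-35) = -175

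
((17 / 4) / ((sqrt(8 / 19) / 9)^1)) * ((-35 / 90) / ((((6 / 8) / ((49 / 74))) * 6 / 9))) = -5831 * sqrt(38) / 1184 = -30.36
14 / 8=1.75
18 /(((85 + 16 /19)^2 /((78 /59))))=506844 /156949499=0.00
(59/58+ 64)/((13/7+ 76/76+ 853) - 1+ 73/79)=231707/3049814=0.08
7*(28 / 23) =196 / 23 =8.52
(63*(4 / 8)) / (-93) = -21 / 62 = -0.34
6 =6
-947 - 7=-954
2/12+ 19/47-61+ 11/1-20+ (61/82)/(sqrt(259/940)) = -19579/282+ 61 * sqrt(60865)/10619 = -68.01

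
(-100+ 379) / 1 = 279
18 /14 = 9 /7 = 1.29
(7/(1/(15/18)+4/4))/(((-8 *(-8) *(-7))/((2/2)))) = -5/704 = -0.01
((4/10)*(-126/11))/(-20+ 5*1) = 84/275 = 0.31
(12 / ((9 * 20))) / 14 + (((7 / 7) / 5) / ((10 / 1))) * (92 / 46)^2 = 89 / 1050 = 0.08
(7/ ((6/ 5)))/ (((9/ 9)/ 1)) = 35/ 6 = 5.83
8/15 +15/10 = 61/30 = 2.03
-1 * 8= -8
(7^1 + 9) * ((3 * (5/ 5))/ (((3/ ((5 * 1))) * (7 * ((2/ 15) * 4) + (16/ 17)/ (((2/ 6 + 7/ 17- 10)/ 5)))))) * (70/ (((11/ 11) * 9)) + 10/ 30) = 861400/ 4281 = 201.21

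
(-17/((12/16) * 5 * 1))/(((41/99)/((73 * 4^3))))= -10483968/205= -51141.31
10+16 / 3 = 46 / 3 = 15.33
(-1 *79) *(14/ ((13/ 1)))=-85.08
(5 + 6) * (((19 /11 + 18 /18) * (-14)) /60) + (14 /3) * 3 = 7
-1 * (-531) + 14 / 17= 531.82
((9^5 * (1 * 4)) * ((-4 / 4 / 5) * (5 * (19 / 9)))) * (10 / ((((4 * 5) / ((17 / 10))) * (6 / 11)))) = -7770411 / 10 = -777041.10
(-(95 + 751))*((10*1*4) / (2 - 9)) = 33840 / 7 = 4834.29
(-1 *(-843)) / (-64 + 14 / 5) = -1405 / 102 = -13.77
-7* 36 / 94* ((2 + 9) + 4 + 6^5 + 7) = -982548 / 47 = -20905.28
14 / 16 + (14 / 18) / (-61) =3787 / 4392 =0.86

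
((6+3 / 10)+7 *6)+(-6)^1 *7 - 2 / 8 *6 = 24 / 5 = 4.80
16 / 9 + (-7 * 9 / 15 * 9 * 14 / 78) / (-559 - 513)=1118849 / 627120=1.78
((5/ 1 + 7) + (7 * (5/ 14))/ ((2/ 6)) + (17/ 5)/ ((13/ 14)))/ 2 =3011/ 260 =11.58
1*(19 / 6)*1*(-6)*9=-171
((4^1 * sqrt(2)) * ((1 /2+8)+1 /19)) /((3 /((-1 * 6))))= -1300 * sqrt(2) /19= -96.76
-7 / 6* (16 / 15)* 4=-224 / 45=-4.98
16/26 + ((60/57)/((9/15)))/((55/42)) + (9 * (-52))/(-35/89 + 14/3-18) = 358973932/9957805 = 36.05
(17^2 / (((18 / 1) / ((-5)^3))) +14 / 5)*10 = -180373 / 9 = -20041.44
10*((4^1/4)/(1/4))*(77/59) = 3080/59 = 52.20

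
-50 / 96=-25 / 48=-0.52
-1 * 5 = -5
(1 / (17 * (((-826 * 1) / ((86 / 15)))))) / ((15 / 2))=-0.00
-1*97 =-97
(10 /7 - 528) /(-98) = 1843 /343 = 5.37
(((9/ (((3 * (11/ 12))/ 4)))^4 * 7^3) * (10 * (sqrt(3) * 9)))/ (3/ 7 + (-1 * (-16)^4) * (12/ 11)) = -30971581562880 * sqrt(3)/ 2442381007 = -21963.96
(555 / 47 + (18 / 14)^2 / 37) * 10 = 10100220 / 85211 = 118.53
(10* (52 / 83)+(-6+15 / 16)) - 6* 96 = -763331 / 1328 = -574.80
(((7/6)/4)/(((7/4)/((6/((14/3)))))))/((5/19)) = 57/70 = 0.81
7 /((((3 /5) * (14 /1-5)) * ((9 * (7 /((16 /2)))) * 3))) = 40 /729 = 0.05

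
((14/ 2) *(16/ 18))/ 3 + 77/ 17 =3031/ 459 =6.60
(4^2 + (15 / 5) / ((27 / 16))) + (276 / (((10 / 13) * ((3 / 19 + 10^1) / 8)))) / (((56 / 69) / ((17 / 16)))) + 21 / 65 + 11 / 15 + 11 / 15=2462717539 / 6322680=389.51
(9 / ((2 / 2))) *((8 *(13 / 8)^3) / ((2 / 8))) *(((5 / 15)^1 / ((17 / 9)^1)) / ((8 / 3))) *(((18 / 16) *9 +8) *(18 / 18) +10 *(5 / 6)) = 37667565 / 17408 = 2163.81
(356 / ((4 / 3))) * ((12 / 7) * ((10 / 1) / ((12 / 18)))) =48060 / 7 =6865.71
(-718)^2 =515524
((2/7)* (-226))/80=-0.81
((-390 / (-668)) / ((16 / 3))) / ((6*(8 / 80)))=975 / 5344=0.18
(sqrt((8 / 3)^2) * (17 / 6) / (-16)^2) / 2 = 17 / 1152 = 0.01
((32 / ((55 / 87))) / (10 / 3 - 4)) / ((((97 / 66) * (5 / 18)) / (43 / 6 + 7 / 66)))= -7216128 / 5335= -1352.60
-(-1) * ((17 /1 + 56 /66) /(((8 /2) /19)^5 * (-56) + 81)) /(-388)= -1458422311 /2567287466700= -0.00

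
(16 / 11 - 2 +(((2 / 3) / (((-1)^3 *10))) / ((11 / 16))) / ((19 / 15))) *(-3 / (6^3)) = 65 / 7524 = 0.01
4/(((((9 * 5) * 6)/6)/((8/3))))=32/135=0.24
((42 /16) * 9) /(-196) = -0.12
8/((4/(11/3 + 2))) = 34/3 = 11.33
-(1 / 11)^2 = -1 / 121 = -0.01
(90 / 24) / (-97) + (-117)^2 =5311317 / 388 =13688.96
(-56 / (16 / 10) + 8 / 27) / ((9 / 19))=-17803 / 243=-73.26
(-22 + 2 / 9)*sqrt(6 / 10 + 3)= -196*sqrt(10) / 15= -41.32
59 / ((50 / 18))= 531 / 25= 21.24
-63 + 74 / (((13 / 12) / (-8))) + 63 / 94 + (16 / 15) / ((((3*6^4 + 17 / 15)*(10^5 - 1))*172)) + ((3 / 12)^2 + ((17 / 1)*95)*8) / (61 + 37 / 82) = -2462397270554800439005 / 6178510083912503688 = -398.54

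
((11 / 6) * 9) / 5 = 33 / 10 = 3.30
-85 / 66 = -1.29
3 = 3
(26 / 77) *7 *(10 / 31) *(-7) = -1820 / 341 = -5.34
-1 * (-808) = 808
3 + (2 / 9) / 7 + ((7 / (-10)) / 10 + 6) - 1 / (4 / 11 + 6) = 55469 / 6300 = 8.80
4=4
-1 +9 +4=12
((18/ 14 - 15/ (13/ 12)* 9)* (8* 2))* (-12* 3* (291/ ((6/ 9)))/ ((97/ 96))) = 30688368.53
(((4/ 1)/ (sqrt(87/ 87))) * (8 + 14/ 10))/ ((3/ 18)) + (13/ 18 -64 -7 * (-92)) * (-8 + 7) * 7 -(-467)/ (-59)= -20429539/ 5310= -3847.37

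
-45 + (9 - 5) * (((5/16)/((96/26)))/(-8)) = -69185/1536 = -45.04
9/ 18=0.50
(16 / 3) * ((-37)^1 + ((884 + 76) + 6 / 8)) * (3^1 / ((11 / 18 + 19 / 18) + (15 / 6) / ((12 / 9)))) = 4173.18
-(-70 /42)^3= 125 /27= 4.63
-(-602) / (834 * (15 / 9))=301 / 695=0.43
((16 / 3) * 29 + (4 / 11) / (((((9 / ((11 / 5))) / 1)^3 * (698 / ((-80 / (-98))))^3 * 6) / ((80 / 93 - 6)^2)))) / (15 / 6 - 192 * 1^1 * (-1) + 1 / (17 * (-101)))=50243075732747133179902624 / 63182644188929833158757593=0.80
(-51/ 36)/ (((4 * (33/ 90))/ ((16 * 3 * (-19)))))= 9690/ 11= 880.91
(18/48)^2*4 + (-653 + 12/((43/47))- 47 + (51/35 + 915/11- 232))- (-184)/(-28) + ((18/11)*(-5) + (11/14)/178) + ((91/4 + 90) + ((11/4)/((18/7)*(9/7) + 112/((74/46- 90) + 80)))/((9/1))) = -735.71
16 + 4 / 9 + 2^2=184 / 9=20.44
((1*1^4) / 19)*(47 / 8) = 47 / 152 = 0.31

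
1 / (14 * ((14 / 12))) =3 / 49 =0.06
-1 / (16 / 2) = -1 / 8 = -0.12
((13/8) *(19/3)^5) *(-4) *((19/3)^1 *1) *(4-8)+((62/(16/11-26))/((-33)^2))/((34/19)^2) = 77770604929907/46349820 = 1677905.22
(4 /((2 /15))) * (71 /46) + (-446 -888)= -1287.70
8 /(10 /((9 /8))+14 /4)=144 /223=0.65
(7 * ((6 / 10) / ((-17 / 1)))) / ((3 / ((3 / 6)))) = -7 / 170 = -0.04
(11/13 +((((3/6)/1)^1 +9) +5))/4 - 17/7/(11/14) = 853/1144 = 0.75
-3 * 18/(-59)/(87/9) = 0.09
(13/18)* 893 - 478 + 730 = 16145/18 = 896.94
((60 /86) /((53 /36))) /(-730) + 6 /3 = 332626 /166367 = 2.00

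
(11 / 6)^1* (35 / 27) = 2.38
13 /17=0.76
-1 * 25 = -25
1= 1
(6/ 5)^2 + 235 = 5911/ 25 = 236.44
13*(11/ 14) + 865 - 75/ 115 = 281609/ 322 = 874.56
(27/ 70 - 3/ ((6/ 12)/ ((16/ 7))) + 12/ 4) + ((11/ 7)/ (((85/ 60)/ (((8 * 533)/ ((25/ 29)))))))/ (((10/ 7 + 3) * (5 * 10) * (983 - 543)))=-236839737/ 23056250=-10.27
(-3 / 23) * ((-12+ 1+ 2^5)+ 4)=-75 / 23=-3.26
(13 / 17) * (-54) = -702 / 17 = -41.29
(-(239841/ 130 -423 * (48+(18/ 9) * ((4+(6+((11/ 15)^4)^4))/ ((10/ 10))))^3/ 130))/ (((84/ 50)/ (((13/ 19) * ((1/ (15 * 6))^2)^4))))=4183017763395139083167673777598498214871350914920814588325574031/ 43265415958530123481248014520813001126953167840838432312011718750000000000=0.00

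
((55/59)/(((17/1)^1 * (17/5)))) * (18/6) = 825/17051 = 0.05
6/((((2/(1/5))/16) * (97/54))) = 2592/485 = 5.34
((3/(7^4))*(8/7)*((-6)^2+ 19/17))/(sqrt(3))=5048*sqrt(3)/285719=0.03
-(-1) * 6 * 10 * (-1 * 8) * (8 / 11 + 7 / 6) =-10000 / 11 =-909.09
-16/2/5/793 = -8/3965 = -0.00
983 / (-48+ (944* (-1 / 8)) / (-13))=-12779 / 506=-25.25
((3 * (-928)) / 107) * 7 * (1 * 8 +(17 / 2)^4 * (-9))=915401298 / 107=8555152.32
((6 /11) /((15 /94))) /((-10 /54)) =-5076 /275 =-18.46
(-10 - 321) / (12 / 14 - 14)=2317 / 92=25.18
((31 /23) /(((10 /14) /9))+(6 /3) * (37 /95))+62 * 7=987099 /2185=451.76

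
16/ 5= 3.20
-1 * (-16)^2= -256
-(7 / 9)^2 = -49 / 81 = -0.60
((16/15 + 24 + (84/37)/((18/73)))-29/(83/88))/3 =162466/138195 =1.18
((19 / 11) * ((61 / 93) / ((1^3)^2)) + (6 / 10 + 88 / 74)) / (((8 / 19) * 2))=2626883 / 757020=3.47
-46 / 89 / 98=-23 / 4361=-0.01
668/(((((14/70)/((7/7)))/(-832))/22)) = -61135360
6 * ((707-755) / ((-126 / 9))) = 144 / 7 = 20.57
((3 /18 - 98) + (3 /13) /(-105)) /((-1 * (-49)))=-267091 /133770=-2.00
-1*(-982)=982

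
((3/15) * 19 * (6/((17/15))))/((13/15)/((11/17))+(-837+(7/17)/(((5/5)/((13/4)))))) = -225720/9361097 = -0.02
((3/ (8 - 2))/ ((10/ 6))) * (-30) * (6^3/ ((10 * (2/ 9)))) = -4374/ 5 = -874.80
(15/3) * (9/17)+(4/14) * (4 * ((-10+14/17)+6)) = -117/119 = -0.98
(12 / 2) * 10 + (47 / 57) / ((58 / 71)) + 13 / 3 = 216023 / 3306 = 65.34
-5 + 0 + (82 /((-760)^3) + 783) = 170761663959 /219488000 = 778.00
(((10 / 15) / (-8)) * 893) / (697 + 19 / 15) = -4465 / 41896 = -0.11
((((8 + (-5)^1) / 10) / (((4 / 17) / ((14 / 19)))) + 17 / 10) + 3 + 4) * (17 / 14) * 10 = 62271 / 532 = 117.05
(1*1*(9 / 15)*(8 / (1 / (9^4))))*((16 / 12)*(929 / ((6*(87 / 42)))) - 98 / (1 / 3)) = -887432112 / 145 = -6120221.46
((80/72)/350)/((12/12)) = 1/315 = 0.00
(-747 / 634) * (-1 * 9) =6723 / 634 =10.60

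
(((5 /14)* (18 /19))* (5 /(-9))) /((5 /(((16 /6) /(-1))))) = 40 /399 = 0.10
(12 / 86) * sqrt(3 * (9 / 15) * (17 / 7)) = 18 * sqrt(595) / 1505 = 0.29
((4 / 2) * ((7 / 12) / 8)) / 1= 7 / 48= 0.15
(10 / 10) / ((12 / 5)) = 5 / 12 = 0.42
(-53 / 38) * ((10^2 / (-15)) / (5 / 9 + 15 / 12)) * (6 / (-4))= -7.72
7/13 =0.54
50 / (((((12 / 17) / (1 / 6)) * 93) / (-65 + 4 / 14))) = -64175 / 7812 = -8.21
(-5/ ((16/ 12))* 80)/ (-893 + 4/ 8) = 40/ 119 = 0.34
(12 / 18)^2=4 / 9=0.44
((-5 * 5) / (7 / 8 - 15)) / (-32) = -25 / 452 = -0.06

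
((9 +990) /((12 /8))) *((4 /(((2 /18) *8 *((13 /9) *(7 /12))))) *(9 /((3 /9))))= 8739252 /91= 96035.74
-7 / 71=-0.10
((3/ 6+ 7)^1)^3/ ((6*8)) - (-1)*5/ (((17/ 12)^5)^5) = 6492566374678474717989961070935605/ 738640308780595504504264958855296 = 8.79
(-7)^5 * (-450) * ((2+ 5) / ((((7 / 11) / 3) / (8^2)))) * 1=15973372800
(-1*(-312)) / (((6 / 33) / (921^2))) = 1455581556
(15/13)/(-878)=-15/11414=-0.00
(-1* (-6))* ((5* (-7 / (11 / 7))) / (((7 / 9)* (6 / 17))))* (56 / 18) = -1514.55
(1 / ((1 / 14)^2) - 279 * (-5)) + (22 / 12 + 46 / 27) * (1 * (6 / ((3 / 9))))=4964 / 3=1654.67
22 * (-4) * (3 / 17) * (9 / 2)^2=-5346 / 17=-314.47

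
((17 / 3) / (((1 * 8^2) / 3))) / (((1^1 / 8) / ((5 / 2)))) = 85 / 16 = 5.31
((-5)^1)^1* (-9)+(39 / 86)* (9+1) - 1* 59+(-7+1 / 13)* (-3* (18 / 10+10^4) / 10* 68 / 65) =3946390957 / 181675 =21722.26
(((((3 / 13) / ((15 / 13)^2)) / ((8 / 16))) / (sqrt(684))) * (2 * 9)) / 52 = sqrt(19) / 950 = 0.00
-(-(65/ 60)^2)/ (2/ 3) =169/ 96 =1.76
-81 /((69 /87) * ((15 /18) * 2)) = -61.28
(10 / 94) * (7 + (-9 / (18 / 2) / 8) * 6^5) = -4825 / 47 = -102.66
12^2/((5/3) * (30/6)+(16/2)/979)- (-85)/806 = 342962383/19746194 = 17.37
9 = 9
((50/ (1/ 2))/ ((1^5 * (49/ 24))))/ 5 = 480/ 49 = 9.80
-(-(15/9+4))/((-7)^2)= 17/147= 0.12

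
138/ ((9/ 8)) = 368/ 3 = 122.67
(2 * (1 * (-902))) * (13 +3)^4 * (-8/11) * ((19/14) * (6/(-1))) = -4901044224/7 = -700149174.86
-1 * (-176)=176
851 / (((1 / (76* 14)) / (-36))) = -32596704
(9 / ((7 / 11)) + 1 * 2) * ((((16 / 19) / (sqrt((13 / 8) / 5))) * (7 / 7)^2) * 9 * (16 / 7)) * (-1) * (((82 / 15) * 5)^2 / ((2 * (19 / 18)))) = -3501213696 * sqrt(130) / 229957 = -173597.58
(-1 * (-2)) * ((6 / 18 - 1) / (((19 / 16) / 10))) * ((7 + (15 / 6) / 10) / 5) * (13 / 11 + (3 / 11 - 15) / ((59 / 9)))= 641248 / 36993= 17.33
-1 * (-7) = 7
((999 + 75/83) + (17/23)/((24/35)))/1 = 45860969/45816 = 1000.98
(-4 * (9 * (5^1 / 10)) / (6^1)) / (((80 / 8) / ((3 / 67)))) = -9 / 670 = -0.01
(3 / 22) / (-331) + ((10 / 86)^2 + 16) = 215607191 / 13464418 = 16.01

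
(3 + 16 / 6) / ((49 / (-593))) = -10081 / 147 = -68.58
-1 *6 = -6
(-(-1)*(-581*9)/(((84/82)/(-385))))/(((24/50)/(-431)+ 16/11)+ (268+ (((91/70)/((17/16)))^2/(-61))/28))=11497663941623475/1576441936976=7293.43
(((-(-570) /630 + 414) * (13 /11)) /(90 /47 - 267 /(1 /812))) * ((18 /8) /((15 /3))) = -5323643 /5230711640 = -0.00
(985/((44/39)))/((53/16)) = 153660/583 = 263.57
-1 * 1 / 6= -1 / 6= -0.17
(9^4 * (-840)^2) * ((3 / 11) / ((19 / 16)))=222213196800 / 209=1063221037.32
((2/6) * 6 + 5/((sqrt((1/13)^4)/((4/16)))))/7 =853/28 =30.46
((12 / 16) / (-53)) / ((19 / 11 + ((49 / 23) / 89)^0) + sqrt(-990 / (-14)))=-0.00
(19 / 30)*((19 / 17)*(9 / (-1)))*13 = -14079 / 170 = -82.82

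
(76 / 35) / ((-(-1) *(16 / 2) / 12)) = 114 / 35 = 3.26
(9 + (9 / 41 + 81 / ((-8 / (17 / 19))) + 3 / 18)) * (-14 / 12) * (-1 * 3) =1.14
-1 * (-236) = 236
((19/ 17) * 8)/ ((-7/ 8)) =-1216/ 119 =-10.22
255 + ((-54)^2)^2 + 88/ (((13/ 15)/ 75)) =110642043/ 13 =8510926.38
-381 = -381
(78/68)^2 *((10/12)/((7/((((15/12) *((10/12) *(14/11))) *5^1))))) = 1.04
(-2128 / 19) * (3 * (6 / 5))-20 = -2116 / 5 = -423.20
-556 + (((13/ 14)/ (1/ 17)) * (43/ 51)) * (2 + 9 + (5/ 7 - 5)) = -137191/ 294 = -466.64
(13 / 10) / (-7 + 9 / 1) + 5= 113 / 20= 5.65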